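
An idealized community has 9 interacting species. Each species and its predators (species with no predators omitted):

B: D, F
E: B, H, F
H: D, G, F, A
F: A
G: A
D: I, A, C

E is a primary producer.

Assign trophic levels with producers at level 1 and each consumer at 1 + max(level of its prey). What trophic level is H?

E is a producer → level 1.
H eats E → level 2.

Trophic level 2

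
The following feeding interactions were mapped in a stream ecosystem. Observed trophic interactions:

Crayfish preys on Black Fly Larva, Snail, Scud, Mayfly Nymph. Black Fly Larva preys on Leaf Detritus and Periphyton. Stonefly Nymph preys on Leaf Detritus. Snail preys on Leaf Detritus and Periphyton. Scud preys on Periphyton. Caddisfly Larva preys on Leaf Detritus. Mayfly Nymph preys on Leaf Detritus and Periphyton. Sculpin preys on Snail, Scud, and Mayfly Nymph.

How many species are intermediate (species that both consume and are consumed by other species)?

Intermediate species (has both prey and predators): Scud, Black Fly Larva, Mayfly Nymph, Snail.
Count: 4.

4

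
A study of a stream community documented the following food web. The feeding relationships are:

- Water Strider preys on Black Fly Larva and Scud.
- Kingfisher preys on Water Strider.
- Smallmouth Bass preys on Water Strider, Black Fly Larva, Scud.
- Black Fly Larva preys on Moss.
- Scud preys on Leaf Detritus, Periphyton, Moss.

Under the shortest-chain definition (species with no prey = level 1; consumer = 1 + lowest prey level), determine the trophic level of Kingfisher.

Trophic level 4

Moss has no prey (basal) → level 1.
Black Fly Larva eats Moss → level 2.
Water Strider eats Black Fly Larva → level 3.
Kingfisher eats Water Strider → level 4.
No prey of Kingfisher is below level 3, so 4 is the minimum.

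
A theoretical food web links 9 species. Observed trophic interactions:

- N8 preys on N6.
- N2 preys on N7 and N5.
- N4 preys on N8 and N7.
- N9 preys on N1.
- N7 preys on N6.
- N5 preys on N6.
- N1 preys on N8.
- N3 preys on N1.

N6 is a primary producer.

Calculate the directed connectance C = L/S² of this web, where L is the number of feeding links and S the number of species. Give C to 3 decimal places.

The web has S = 9 species and L = 10 feeding links.
C = L / S² = 10 / 81 = 0.1235 ≈ 0.123.

C = 0.123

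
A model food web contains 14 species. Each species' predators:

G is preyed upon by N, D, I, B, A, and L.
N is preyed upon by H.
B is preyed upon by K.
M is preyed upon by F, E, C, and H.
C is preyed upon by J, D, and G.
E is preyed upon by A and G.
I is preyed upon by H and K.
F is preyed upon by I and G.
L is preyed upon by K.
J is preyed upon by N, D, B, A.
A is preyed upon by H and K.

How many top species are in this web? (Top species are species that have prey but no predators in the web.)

Top species (has prey, but nothing eats it): D, H, K.
Count: 3.

3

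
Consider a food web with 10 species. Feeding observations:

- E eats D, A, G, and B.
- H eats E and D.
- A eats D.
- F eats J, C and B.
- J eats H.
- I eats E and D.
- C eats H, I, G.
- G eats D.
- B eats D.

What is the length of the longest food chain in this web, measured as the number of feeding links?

5 links

One longest chain: D → A → E → H → J → F.
It has 6 species and 5 links.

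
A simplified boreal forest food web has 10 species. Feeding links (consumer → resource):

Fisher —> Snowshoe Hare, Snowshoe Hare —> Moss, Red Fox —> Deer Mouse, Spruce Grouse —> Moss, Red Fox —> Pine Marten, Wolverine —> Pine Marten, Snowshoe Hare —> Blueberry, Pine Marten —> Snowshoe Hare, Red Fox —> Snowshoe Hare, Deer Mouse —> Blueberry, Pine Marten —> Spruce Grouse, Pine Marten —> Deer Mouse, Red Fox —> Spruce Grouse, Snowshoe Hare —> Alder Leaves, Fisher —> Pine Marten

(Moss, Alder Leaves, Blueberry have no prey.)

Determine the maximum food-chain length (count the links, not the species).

One longest chain: Moss → Snowshoe Hare → Pine Marten → Fisher.
It has 4 species and 3 links.

3 links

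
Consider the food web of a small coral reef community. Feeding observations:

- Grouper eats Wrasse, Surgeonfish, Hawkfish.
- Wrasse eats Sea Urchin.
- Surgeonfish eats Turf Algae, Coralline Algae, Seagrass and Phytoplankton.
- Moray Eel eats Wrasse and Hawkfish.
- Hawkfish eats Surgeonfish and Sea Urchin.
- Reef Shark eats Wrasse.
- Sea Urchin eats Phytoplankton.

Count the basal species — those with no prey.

Basal species (no prey listed): Turf Algae, Seagrass, Phytoplankton, Coralline Algae.
Count: 4.

4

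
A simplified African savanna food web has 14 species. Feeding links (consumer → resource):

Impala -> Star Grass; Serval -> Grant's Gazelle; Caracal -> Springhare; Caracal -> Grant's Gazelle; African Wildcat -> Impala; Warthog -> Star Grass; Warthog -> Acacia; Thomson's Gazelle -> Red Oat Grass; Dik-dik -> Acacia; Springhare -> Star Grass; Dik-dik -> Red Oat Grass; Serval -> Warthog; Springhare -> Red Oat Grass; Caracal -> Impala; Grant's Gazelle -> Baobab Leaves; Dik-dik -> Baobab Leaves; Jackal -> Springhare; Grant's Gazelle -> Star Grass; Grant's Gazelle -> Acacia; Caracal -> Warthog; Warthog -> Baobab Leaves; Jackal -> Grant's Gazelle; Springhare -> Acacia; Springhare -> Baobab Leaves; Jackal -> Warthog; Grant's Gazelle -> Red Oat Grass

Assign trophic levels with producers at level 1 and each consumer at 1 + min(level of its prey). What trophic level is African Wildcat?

Star Grass is a producer → level 1.
Impala eats Star Grass → level 2.
African Wildcat eats Impala → level 3.
No prey of African Wildcat is below level 2, so 3 is the minimum.

Trophic level 3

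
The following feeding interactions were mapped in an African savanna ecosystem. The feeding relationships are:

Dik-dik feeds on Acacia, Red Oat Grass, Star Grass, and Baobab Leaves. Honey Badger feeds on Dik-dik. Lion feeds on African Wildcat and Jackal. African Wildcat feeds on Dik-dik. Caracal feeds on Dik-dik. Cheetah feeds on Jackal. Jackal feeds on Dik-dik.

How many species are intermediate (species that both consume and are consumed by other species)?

3

Intermediate species (has both prey and predators): Dik-dik, Jackal, African Wildcat.
Count: 3.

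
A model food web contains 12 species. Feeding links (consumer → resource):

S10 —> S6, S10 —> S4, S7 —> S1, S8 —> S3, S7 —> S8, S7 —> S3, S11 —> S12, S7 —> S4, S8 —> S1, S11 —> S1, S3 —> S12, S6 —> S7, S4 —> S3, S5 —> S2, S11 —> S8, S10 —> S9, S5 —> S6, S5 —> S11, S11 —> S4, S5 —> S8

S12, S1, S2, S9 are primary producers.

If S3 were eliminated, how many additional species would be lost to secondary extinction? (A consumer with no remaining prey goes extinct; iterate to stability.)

Remove S3.
Round 1: S4 (all prey gone) → extinct.
No further losses. Total secondary extinctions: 1.

1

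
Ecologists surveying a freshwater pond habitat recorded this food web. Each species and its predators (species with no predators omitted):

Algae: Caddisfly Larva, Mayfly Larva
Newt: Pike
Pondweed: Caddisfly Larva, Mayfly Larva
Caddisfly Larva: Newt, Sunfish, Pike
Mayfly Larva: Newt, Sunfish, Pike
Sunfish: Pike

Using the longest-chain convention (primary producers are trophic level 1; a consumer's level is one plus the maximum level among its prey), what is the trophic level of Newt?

Pondweed is a producer → level 1.
Caddisfly Larva eats Pondweed (level 1); other prey at levels: Algae 1 → level 2.
Newt eats Caddisfly Larva (level 2); other prey at levels: Mayfly Larva 2 → level 3.

Trophic level 3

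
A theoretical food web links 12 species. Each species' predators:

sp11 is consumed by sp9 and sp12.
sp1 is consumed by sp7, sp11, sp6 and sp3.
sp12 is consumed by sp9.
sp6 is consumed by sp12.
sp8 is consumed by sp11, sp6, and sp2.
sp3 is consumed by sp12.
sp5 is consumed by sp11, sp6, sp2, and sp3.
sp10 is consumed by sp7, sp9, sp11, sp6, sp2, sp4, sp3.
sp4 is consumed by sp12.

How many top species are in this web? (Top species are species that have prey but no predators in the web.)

3

Top species (has prey, but nothing eats it): sp7, sp2, sp9.
Count: 3.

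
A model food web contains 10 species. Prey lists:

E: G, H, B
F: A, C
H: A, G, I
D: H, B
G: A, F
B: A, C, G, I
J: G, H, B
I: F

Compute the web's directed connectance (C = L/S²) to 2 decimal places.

C = 0.20

The web has S = 10 species and L = 20 feeding links.
C = L / S² = 20 / 100 = 0.2000 ≈ 0.20.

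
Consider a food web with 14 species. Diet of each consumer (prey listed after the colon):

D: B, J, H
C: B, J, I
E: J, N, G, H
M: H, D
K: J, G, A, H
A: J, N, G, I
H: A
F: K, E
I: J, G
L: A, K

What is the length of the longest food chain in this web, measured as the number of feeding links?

5 links

One longest chain: J → I → A → H → K → F.
It has 6 species and 5 links.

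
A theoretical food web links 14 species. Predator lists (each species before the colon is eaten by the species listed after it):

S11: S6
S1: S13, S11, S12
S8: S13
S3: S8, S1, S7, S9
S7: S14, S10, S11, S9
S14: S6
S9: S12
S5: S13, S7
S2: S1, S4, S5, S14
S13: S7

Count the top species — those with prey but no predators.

4

Top species (has prey, but nothing eats it): S4, S10, S12, S6.
Count: 4.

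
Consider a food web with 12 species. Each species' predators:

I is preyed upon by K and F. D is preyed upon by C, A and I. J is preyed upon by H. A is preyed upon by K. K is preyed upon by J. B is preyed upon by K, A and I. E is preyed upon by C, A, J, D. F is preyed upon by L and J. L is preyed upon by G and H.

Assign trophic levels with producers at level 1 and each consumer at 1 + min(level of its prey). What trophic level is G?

Trophic level 5

B is a producer → level 1.
I eats B → level 2.
F eats I → level 3.
L eats F → level 4.
G eats L → level 5.
No prey of G is below level 4, so 5 is the minimum.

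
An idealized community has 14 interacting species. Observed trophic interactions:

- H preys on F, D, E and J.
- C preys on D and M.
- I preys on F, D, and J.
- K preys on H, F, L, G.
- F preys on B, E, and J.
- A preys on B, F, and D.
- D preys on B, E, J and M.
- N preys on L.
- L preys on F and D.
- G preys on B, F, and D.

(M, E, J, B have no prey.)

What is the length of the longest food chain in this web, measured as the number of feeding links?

3 links

One longest chain: E → F → L → K.
It has 4 species and 3 links.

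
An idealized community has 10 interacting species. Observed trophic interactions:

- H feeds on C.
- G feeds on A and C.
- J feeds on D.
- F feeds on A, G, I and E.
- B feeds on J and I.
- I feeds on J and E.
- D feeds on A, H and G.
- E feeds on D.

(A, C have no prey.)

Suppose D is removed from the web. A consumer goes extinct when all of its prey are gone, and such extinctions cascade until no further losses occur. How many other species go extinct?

Remove D.
Round 1: J (all prey gone), E (all prey gone) → extinct.
Round 2: I (all prey gone) → extinct.
Round 3: B (all prey gone) → extinct.
No further losses. Total secondary extinctions: 4.

4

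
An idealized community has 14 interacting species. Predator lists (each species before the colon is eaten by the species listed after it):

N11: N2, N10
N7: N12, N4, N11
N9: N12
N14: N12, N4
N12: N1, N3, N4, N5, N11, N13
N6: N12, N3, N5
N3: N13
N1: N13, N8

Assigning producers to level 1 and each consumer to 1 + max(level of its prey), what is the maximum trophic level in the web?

Producers (level 1): N7, N14, N6, N9.
N7 → N12 → N11 → N10 gives N10 level 4.
No species has a prey at level 4, so no species reaches level 5.

4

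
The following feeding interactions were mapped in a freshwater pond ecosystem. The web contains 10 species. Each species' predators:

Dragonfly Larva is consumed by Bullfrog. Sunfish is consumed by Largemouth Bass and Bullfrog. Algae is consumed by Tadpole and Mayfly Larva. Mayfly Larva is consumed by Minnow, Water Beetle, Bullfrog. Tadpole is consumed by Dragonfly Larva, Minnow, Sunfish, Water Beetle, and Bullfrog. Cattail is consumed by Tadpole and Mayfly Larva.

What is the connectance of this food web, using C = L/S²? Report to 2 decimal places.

The web has S = 10 species and L = 15 feeding links.
C = L / S² = 15 / 100 = 0.1500 ≈ 0.15.

C = 0.15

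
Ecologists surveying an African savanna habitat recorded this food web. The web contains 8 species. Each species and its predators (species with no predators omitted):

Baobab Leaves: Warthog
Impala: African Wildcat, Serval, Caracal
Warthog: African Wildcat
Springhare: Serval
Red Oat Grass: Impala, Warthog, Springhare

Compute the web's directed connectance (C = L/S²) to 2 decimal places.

The web has S = 8 species and L = 9 feeding links.
C = L / S² = 9 / 64 = 0.1406 ≈ 0.14.

C = 0.14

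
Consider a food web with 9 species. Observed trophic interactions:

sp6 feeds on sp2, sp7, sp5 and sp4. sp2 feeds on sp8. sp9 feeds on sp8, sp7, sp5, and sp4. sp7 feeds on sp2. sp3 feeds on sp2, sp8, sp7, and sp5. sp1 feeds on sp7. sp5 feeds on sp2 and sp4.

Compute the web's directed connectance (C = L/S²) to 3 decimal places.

C = 0.210

The web has S = 9 species and L = 17 feeding links.
C = L / S² = 17 / 81 = 0.2099 ≈ 0.210.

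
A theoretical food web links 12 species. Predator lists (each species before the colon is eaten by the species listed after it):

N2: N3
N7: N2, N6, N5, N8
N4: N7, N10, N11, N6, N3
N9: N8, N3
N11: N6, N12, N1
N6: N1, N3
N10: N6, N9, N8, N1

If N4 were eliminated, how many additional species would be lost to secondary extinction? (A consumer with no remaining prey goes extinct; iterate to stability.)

Remove N4.
Round 1: N7 (all prey gone), N10 (all prey gone), N11 (all prey gone) → extinct.
Round 2: N2 (all prey gone), N6 (all prey gone), N5 (all prey gone), N9 (all prey gone), N12 (all prey gone) → extinct.
Round 3: N8 (all prey gone), N1 (all prey gone), N3 (all prey gone) → extinct.
No further losses. Total secondary extinctions: 11.

11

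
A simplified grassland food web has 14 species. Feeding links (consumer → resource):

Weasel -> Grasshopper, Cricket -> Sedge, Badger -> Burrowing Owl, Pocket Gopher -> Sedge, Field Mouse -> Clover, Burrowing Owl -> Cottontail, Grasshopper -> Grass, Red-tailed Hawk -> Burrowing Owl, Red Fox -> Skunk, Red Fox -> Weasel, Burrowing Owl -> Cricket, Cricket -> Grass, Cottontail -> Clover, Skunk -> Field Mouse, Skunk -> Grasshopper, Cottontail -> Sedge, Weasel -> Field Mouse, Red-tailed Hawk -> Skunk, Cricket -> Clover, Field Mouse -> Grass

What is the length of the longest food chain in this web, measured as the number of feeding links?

One longest chain: Clover → Cottontail → Burrowing Owl → Badger.
It has 4 species and 3 links.

3 links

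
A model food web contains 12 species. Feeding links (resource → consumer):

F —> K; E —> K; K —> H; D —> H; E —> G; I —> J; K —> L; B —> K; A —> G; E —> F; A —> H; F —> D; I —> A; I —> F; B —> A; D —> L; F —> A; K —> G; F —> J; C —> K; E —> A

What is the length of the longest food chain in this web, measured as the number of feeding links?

3 links

One longest chain: I → F → A → G.
It has 4 species and 3 links.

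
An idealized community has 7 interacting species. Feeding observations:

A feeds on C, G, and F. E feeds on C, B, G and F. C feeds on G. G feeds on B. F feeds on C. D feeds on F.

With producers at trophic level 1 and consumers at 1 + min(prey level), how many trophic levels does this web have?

Producers (level 1): B.
Following each consumer down to its lowest-level prey: B → G → C → F → D (levels 1 through 5).
All prey of D (F 4) are at level 4 or above, so D is at level 1 + 4 = 5.
Every consumer has at least one prey at level 4 or below, so none exceeds level 5.

5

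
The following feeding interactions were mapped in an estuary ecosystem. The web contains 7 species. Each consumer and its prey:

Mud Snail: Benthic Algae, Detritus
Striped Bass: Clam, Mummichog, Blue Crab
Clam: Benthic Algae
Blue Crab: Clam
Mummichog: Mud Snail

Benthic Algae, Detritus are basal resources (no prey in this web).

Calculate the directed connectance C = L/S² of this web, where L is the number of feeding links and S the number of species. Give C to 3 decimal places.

C = 0.163

The web has S = 7 species and L = 8 feeding links.
C = L / S² = 8 / 49 = 0.1633 ≈ 0.163.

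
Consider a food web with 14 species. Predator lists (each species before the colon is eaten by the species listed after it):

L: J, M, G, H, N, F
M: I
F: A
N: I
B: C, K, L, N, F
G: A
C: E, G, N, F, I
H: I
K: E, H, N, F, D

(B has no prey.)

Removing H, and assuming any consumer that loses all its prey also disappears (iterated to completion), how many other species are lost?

0

Remove H.
Every predator of it retains at least one other prey: I still has C, M, N.
No consumer loses all prey, so no secondary extinctions occur.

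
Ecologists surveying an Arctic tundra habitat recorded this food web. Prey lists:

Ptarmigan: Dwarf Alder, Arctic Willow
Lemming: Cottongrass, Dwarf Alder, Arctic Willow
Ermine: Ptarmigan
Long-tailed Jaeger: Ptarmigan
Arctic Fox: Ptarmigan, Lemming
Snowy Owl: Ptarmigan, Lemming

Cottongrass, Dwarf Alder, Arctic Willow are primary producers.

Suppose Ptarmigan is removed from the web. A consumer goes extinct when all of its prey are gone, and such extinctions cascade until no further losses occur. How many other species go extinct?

Remove Ptarmigan.
Round 1: Ermine (all prey gone), Long-tailed Jaeger (all prey gone) → extinct.
No further losses. Total secondary extinctions: 2.

2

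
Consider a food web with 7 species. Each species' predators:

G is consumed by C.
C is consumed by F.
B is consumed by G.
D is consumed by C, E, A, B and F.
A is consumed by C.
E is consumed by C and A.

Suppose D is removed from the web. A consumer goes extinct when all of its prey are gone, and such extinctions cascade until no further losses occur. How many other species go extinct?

6

Remove D.
Round 1: B (all prey gone), E (all prey gone) → extinct.
Round 2: G (all prey gone), A (all prey gone) → extinct.
Round 3: C (all prey gone) → extinct.
Round 4: F (all prey gone) → extinct.
No further losses. Total secondary extinctions: 6.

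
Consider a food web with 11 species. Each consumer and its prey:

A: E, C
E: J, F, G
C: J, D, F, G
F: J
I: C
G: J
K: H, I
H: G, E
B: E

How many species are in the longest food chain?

5 species

One longest chain: J → F → E → H → K.
It has 5 species and 4 links.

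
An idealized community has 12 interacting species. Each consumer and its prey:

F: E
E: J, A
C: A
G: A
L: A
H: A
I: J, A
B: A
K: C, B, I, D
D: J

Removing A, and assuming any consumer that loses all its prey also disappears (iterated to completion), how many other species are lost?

Remove A.
Round 1: G (all prey gone), L (all prey gone), C (all prey gone), B (all prey gone), H (all prey gone) → extinct.
No further losses. Total secondary extinctions: 5.

5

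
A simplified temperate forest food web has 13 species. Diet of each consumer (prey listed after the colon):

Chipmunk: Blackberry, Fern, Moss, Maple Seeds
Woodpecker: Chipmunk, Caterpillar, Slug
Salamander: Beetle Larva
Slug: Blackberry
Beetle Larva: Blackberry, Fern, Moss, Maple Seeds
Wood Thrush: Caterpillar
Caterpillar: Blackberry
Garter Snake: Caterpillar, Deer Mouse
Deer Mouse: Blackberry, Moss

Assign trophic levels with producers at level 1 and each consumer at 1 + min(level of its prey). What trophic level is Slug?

Blackberry is a producer → level 1.
Slug eats Blackberry → level 2.

Trophic level 2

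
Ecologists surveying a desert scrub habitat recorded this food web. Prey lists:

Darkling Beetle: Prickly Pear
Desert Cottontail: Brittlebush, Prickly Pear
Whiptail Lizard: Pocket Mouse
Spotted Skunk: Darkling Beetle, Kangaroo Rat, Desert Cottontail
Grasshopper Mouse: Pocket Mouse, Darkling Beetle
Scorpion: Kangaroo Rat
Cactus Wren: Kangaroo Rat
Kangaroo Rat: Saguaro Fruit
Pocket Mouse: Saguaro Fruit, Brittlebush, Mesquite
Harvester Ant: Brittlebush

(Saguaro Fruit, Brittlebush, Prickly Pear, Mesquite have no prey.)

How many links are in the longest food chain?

2 links

One longest chain: Saguaro Fruit → Kangaroo Rat → Scorpion.
It has 3 species and 2 links.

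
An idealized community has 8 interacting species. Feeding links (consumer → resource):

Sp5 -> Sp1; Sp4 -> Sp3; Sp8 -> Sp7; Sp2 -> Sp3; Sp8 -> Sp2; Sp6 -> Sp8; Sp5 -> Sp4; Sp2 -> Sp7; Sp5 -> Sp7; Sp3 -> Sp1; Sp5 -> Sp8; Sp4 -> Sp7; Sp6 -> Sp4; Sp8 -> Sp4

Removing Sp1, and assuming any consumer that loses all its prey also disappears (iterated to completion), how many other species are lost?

Remove Sp1.
Round 1: Sp3 (all prey gone) → extinct.
No further losses. Total secondary extinctions: 1.

1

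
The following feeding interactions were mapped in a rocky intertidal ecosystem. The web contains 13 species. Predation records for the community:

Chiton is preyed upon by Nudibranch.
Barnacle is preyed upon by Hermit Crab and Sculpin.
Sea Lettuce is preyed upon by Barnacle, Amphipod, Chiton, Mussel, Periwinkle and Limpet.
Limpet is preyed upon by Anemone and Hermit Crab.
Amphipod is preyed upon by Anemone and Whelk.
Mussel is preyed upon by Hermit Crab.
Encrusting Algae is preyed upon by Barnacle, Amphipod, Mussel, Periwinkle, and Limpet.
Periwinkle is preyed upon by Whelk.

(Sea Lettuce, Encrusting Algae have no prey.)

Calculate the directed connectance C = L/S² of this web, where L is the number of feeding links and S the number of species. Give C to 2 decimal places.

The web has S = 13 species and L = 20 feeding links.
C = L / S² = 20 / 169 = 0.1183 ≈ 0.12.

C = 0.12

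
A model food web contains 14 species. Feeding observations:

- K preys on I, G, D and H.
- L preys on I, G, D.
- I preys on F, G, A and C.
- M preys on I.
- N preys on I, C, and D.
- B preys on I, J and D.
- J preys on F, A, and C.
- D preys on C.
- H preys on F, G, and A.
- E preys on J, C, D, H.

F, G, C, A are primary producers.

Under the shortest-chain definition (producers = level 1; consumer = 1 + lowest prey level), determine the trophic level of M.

Trophic level 3

F is a producer → level 1.
I eats F → level 2.
M eats I → level 3.
No prey of M is below level 2, so 3 is the minimum.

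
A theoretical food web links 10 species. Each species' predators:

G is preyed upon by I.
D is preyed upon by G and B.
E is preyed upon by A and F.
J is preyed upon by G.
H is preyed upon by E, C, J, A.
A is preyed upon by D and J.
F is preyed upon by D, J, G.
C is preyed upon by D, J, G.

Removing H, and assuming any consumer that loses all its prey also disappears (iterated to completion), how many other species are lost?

9

Remove H.
Round 1: C (all prey gone), E (all prey gone) → extinct.
Round 2: A (all prey gone), F (all prey gone) → extinct.
Round 3: D (all prey gone), J (all prey gone) → extinct.
Round 4: G (all prey gone), B (all prey gone) → extinct.
Round 5: I (all prey gone) → extinct.
No further losses. Total secondary extinctions: 9.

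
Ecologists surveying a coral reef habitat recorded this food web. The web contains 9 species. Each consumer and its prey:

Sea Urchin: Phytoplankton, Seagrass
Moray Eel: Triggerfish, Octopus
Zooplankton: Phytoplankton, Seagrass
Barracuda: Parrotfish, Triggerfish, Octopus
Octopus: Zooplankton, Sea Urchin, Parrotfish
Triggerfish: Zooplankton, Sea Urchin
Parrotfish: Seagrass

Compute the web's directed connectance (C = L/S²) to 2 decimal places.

The web has S = 9 species and L = 15 feeding links.
C = L / S² = 15 / 81 = 0.1852 ≈ 0.19.

C = 0.19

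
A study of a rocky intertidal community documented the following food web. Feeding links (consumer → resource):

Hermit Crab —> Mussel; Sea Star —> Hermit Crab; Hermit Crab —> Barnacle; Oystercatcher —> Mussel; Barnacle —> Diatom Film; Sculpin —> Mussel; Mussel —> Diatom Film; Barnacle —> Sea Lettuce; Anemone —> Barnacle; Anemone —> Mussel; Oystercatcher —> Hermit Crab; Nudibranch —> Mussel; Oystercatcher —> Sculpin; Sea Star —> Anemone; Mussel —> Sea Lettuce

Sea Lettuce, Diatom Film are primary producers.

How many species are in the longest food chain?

4 species

One longest chain: Sea Lettuce → Mussel → Sculpin → Oystercatcher.
It has 4 species and 3 links.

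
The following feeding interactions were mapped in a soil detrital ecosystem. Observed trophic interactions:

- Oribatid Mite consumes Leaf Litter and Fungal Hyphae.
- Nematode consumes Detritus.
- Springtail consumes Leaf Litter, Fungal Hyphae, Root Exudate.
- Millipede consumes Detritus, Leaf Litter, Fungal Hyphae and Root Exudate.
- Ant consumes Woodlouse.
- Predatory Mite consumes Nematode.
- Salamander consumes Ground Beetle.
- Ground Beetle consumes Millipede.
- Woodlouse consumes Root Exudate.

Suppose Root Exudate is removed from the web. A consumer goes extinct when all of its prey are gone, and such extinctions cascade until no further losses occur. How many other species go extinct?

Remove Root Exudate.
Round 1: Woodlouse (all prey gone) → extinct.
Round 2: Ant (all prey gone) → extinct.
No further losses. Total secondary extinctions: 2.

2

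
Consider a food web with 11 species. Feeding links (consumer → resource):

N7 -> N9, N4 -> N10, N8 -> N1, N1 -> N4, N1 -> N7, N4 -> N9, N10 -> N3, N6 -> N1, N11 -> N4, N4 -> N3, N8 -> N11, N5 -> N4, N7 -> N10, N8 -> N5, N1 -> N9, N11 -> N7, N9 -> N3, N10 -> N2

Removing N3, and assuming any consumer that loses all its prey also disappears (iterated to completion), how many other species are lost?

Remove N3.
Round 1: N9 (all prey gone) → extinct.
No further losses. Total secondary extinctions: 1.

1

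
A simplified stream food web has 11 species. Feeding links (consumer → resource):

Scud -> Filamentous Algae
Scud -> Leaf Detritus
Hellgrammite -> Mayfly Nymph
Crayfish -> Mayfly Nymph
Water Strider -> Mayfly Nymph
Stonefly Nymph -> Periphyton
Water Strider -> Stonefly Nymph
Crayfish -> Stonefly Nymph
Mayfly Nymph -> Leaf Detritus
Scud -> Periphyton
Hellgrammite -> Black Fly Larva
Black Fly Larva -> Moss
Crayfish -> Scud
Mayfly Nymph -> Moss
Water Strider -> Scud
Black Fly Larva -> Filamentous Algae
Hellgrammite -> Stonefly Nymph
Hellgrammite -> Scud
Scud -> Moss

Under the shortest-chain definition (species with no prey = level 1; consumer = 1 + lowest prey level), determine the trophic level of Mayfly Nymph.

Trophic level 2

Moss has no prey (basal) → level 1.
Mayfly Nymph eats Moss → level 2.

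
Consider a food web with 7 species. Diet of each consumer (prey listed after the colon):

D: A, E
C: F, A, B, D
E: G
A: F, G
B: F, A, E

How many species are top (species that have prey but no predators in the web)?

Top species (has prey, but nothing eats it): C.
Count: 1.

1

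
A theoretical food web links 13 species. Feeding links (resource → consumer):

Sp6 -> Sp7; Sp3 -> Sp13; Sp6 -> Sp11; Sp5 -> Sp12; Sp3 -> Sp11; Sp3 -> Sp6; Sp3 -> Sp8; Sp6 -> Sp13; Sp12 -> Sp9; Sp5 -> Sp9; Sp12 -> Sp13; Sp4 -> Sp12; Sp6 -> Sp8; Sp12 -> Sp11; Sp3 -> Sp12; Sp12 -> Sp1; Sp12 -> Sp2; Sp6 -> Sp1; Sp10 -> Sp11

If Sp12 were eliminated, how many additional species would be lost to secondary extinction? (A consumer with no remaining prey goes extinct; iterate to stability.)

Remove Sp12.
Round 1: Sp2 (all prey gone) → extinct.
No further losses. Total secondary extinctions: 1.

1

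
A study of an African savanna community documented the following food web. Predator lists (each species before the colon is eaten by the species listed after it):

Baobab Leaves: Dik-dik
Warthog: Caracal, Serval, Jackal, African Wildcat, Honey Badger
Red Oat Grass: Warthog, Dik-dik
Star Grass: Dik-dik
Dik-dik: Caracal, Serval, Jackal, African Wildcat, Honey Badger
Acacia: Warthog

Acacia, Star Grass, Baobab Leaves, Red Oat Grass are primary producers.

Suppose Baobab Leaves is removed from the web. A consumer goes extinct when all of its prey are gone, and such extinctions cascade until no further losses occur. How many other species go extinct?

0

Remove Baobab Leaves.
Every predator of it retains at least one other prey: Dik-dik still has Star Grass, Red Oat Grass.
No consumer loses all prey, so no secondary extinctions occur.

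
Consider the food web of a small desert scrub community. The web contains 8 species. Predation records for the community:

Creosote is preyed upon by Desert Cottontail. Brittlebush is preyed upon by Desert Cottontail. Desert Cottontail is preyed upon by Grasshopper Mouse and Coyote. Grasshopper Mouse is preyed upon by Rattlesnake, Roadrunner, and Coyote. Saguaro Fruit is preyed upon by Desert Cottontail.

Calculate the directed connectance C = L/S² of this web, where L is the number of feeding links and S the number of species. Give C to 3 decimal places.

The web has S = 8 species and L = 8 feeding links.
C = L / S² = 8 / 64 = 0.1250 ≈ 0.125.

C = 0.125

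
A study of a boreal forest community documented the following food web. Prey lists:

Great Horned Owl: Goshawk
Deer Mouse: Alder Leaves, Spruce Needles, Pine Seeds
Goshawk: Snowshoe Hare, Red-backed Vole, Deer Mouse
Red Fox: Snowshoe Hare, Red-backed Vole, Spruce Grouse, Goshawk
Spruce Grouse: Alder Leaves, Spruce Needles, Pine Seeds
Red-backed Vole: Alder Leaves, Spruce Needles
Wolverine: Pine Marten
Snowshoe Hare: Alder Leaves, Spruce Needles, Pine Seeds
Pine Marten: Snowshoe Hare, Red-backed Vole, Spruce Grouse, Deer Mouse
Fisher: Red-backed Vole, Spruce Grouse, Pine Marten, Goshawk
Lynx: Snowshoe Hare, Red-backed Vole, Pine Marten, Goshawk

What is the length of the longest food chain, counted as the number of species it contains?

One longest chain: Alder Leaves → Snowshoe Hare → Goshawk → Red Fox.
It has 4 species and 3 links.

4 species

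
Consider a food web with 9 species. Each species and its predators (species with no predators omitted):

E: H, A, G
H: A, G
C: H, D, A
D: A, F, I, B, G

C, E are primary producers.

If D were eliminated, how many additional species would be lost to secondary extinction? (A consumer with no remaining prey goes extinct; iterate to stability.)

Remove D.
Round 1: F (all prey gone), I (all prey gone), B (all prey gone) → extinct.
No further losses. Total secondary extinctions: 3.

3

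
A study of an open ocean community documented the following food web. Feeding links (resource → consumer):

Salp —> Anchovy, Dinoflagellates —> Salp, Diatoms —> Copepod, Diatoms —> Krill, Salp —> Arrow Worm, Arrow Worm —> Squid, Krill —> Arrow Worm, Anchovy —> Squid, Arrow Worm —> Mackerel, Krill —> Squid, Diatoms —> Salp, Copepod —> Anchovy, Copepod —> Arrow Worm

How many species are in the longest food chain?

One longest chain: Dinoflagellates → Salp → Arrow Worm → Mackerel.
It has 4 species and 3 links.

4 species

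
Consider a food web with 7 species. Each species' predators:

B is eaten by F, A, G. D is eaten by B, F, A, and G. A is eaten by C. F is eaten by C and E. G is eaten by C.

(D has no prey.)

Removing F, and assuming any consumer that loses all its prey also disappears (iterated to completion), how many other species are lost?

1

Remove F.
Round 1: E (all prey gone) → extinct.
No further losses. Total secondary extinctions: 1.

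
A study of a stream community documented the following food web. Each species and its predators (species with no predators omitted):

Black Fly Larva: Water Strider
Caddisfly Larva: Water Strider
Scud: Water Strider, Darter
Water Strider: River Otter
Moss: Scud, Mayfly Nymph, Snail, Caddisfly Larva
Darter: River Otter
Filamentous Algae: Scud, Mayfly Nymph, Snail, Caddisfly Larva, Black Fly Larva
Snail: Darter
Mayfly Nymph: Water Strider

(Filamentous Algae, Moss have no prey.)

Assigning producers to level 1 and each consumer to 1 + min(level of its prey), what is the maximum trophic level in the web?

4

Producers (level 1): Filamentous Algae, Moss.
Following each consumer down to its lowest-level prey: Filamentous Algae → Scud → Darter → River Otter (levels 1 through 4).
All prey of River Otter (Darter 3, Water Strider 3) are at level 3 or above, so River Otter is at level 1 + 3 = 4.
Every consumer has at least one prey at level 3 or below, so none exceeds level 4.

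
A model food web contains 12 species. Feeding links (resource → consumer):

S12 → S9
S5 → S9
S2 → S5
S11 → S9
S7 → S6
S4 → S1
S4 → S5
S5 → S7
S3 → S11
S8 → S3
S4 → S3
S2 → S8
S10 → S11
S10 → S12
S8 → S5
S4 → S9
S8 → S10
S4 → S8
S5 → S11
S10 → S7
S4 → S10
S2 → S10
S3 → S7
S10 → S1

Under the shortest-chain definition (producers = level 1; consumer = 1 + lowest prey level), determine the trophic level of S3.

Trophic level 2

S4 is a producer → level 1.
S3 eats S4 → level 2.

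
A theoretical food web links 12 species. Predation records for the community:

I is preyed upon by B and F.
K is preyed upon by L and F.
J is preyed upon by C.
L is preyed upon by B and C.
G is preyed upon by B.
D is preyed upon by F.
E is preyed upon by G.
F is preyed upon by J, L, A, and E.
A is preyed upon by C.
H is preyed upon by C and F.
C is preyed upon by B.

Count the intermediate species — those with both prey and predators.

7

Intermediate species (has both prey and predators): F, J, A, E, L, C, G.
Count: 7.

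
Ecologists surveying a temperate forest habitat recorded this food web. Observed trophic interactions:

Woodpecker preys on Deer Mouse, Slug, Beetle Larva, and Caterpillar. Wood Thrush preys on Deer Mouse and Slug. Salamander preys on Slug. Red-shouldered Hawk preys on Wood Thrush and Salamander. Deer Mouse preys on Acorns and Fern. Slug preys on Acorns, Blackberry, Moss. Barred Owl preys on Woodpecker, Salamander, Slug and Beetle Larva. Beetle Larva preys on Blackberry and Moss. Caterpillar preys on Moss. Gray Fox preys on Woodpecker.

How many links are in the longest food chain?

One longest chain: Moss → Beetle Larva → Woodpecker → Gray Fox.
It has 4 species and 3 links.

3 links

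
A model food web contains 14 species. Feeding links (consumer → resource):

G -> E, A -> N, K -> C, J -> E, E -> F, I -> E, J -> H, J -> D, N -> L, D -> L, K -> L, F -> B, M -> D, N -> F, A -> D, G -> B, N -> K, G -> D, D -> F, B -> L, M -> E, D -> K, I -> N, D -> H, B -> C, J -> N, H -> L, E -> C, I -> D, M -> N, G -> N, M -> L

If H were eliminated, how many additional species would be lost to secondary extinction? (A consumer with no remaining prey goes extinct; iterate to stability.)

Remove H.
Every predator of it retains at least one other prey: D still has L, K, F; J still has N, E, D.
No consumer loses all prey, so no secondary extinctions occur.

0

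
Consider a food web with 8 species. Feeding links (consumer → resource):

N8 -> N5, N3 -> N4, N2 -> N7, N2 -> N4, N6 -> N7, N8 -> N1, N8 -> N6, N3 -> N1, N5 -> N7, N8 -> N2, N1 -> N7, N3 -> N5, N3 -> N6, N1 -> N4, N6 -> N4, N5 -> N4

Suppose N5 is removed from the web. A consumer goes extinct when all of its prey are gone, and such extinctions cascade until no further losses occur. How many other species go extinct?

0

Remove N5.
Every predator of it retains at least one other prey: N8 still has N6, N2, N1; N3 still has N4, N6, N1.
No consumer loses all prey, so no secondary extinctions occur.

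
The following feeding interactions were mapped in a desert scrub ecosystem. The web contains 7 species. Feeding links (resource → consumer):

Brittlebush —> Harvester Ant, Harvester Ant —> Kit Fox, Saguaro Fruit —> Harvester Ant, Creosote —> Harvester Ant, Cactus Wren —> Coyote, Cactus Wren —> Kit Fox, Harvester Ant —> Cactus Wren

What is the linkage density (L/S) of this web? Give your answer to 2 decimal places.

There are L = 7 links among S = 7 species.
L/S = 7/7 = 1.0000 ≈ 1.00.

L/S = 1.00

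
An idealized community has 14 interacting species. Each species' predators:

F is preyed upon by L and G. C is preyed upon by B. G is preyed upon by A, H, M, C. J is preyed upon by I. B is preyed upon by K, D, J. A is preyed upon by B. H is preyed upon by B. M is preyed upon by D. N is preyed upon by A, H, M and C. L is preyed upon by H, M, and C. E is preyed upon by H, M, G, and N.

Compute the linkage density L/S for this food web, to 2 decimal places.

There are L = 25 links among S = 14 species.
L/S = 25/14 = 1.7857 ≈ 1.79.

L/S = 1.79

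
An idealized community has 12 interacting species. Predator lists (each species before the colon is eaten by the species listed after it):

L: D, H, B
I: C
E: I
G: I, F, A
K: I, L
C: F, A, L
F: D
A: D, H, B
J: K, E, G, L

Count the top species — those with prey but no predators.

Top species (has prey, but nothing eats it): D, H, B.
Count: 3.

3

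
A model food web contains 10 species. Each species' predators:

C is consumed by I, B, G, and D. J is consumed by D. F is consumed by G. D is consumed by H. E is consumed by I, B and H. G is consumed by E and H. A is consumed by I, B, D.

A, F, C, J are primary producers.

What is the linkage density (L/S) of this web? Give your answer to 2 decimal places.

There are L = 15 links among S = 10 species.
L/S = 15/10 = 1.5000 ≈ 1.50.

L/S = 1.50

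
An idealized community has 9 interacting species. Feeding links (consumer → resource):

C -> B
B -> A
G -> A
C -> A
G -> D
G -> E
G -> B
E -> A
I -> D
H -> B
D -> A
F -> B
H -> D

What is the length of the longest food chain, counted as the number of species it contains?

3 species

One longest chain: A → D → I.
It has 3 species and 2 links.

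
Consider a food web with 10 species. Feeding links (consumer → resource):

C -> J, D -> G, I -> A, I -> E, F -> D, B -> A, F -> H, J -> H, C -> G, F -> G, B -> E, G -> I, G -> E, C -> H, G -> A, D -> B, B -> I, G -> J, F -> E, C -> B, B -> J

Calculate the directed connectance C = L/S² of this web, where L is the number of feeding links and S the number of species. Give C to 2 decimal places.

The web has S = 10 species and L = 21 feeding links.
C = L / S² = 21 / 100 = 0.2100 ≈ 0.21.

C = 0.21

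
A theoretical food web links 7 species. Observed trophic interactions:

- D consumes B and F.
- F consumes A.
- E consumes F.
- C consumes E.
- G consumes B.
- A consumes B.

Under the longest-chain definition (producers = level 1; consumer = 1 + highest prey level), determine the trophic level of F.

Trophic level 3

B is a producer → level 1.
A eats B → level 2.
F eats A → level 3.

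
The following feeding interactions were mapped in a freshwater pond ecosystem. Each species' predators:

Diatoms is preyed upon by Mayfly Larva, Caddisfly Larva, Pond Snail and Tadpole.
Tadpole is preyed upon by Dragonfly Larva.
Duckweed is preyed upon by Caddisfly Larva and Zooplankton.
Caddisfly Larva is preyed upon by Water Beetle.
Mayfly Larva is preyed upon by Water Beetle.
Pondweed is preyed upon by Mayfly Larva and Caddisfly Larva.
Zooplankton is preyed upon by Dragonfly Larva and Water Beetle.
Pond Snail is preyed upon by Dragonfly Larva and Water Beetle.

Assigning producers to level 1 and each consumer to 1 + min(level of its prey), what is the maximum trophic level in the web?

3

Producers (level 1): Diatoms, Pondweed, Duckweed.
Following each consumer down to its lowest-level prey: Diatoms → Pond Snail → Dragonfly Larva (levels 1 through 3).
All prey of Dragonfly Larva (Pond Snail 2, Zooplankton 2, Tadpole 2) are at level 2 or above, so Dragonfly Larva is at level 1 + 2 = 3.
Every consumer has at least one prey at level 2 or below, so none exceeds level 3.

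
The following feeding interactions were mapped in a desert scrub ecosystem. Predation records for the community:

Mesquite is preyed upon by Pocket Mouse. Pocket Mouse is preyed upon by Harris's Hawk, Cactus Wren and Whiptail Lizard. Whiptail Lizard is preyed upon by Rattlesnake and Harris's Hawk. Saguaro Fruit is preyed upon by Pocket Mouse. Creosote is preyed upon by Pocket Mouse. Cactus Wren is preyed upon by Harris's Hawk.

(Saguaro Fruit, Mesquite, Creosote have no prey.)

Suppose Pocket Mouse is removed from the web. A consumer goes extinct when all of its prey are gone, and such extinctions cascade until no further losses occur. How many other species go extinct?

Remove Pocket Mouse.
Round 1: Whiptail Lizard (all prey gone), Cactus Wren (all prey gone) → extinct.
Round 2: Harris's Hawk (all prey gone), Rattlesnake (all prey gone) → extinct.
No further losses. Total secondary extinctions: 4.

4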